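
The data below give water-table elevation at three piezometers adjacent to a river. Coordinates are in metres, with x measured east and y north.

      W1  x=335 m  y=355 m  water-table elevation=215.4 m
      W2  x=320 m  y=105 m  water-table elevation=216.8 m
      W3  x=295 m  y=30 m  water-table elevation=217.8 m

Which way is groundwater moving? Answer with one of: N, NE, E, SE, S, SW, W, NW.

With h = a·x + b·y + c and W1 as origin, the differences give:
  (-15)·a + (-250)·b = +1.4
  (-40)·a + (-325)·b = +2.4
Eliminate b (×(-325) and ×(-250), subtract): -5125·a = 145.00 → a = ∂h/∂x = -0.02829
Back-substitute: b = ∂h/∂y = -0.003902.
Flow = −∇h = (+0.02829 east, +0.003902 north), which points east.

E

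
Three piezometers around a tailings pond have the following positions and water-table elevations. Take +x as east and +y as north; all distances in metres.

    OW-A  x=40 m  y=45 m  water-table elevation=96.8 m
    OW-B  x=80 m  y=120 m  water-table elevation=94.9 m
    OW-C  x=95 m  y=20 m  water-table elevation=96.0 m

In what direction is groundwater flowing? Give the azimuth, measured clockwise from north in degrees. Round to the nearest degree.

056°

Differences from OW-A: to OW-B (Δx, Δy, Δh) = (40, 75, -1.9); to OW-C = (55, -25, -0.8).
Solve a·Δx + b·Δy = Δh: det = 40·(-25) − 55·75 = -5125.
∂h/∂x = [(-1.9)·(-25) − (-0.8)·75] / -5125 = -0.02098
∂h/∂y = [40·(-0.8) − 55·(-1.9)] / -5125 = -0.01415
Flow direction (−∇h) has components (+0.02098 E, +0.01415 N).
Azimuth = atan2(E, N) = atan2(+0.02098, +0.01415) = 56.0° ≈ 056°.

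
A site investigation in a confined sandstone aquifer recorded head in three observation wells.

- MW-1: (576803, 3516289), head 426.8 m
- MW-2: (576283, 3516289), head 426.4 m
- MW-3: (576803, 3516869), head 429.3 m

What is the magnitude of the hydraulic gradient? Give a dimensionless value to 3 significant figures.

0.00438

∂h/∂x = (426.4 − 426.8) / (576283 − 576803) = +0.0007692
∂h/∂y = (429.3 − 426.8) / (3516869 − 3516289) = +0.004310
|∇h| = √(0.0007692² + 0.004310²) = 0.004378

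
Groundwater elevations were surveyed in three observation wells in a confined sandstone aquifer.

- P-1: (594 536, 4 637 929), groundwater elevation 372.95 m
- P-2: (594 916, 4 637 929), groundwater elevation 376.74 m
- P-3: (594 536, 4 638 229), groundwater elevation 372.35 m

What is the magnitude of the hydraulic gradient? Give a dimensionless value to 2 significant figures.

∂h/∂x = (376.74 − 372.95) / (594916 − 594536) = +0.009974
∂h/∂y = (372.35 − 372.95) / (4638229 − 4637929) = -0.002000
|∇h| = √(0.009974² + -0.002000²) = 0.01017

0.010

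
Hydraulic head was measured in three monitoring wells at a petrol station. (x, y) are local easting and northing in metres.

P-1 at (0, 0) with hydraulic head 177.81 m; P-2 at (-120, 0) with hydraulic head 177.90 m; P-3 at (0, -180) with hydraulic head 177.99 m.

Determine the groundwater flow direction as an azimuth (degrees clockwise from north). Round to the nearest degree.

∂h/∂x = (177.90 − 177.81) / (-120 − 0) = -0.0007500
∂h/∂y = (177.99 − 177.81) / (-180 − 0) = -0.001000
Flow direction (−∇h) has components (+0.0007500 E, +0.001000 N).
Azimuth = atan2(E, N) = atan2(+0.0007500, +0.001000) = 36.9° ≈ 037°.

037°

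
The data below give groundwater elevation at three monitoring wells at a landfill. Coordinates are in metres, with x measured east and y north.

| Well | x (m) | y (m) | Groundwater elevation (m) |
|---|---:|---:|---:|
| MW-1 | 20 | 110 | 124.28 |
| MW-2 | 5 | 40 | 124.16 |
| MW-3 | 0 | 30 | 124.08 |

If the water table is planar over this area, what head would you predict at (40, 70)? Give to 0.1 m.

Taking MW-1 as reference: MW-2−MW-1 = (-15, -70, -0.12); MW-3−MW-1 = (-20, -80, -0.20).
Solve a·Δx + b·Δy = Δh: det = (-15)·(-80) − (-20)·(-70) = -200.
∂h/∂x = [(-0.12)·(-80) − (-0.20)·(-70)] / -200 = +0.02200
∂h/∂y = [(-15)·(-0.20) − (-20)·(-0.12)] / -200 = -0.003000
h(40, 70) = 124.28 + (+0.02200)·(20) + (-0.003000)·(-40) = 124.28 +0.440 +0.120 = 124.840 m.

124.8 m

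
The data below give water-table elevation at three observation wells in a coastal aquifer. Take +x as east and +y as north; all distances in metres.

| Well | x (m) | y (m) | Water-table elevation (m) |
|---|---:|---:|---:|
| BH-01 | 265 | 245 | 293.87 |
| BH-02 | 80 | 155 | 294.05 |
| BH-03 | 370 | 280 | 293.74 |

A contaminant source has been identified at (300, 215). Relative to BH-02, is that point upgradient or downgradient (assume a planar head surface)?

downgradient

With h = a·x + b·y + c and BH-01 as origin, the differences give:
  (-185)·a + (-90)·b = +0.18
  105·a + 35·b = -0.13
Eliminate b (×35 and ×(-90), subtract): 2975·a = -5.400 → a = ∂h/∂x = -0.001815
Back-substitute: b = ∂h/∂y = +0.001731.
Head at (300, 215) = 293.87 + (-0.001815)·(35) + (+0.001731)·(-30) = 293.75 m.
That is lower than the 294.05 m at BH-02, so the point is downgradient.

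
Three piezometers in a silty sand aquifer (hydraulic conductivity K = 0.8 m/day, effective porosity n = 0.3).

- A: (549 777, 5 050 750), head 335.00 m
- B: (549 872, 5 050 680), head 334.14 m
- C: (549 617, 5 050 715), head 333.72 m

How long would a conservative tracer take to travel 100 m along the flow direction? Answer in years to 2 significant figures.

5.6 years

Three-point gradient (reference A): Δ to B = (95, -70, -0.86), Δ to C = (-160, -35, -1.28).
∂h/∂x = +0.004096, ∂h/∂y = +0.01785 (det = -14525).
|∇h| = √(0.004096² + 0.01785²) = 0.01831
Seepage velocity v = K·i/n = 0.8 × 0.01831 / 0.3 = 0.04883 m/day.
t = 100 / 0.04883 = 2048 days = 5.61 years.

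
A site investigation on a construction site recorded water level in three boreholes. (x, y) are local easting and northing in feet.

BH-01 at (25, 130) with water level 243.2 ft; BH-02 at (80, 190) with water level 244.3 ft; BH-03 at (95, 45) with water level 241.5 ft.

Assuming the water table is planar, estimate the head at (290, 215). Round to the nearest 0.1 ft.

244.6 ft

Differences from BH-01: to BH-02 (Δx, Δy, Δh) = (55, 60, +1.1); to BH-03 = (70, -85, -1.7).
Solve a·Δx + b·Δy = Δh: det = 55·(-85) − 70·60 = -8875.
∂h/∂x = [(+1.1)·(-85) − (-1.7)·60] / -8875 = -0.0009577
∂h/∂y = [55·(-1.7) − 70·(+1.1)] / -8875 = +0.01921
h(290, 215) = 243.2 + (-0.0009577)·(265) + (+0.01921)·(85) = 243.2 -0.254 +1.633 = 244.579 ft.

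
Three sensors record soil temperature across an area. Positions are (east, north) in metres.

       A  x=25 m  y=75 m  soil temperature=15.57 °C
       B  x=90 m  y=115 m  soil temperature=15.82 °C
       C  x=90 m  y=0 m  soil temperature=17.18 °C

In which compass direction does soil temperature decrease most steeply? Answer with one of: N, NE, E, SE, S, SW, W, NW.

NW

Taking A as reference: B−A = (65, 40, +0.25); C−A = (65, -75, +1.61).
Determinant of the coordinate differences = 65·(-75) − 65·40 = -7475.
∂T/∂x = [(+0.25)·(-75) − (+1.61)·40] / -7475 = +0.01112
∂T/∂y = [65·(+1.61) − 65·(+0.25)] / -7475 = -0.01183
Steepest decrease is along −∇f = (-0.01112 E, +0.01183 N) → northwest.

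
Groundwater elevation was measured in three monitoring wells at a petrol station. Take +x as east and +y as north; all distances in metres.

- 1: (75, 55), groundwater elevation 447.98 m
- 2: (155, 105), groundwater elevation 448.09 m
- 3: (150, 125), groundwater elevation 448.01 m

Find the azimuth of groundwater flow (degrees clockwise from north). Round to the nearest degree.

With h = a·x + b·y + c and 1 as origin, the differences give:
  80·a + 50·b = +0.11
  75·a + 70·b = +0.03
Eliminate b (×70 and ×50, subtract): 1850·a = 6.200 → a = ∂h/∂x = +0.003351
Back-substitute: b = ∂h/∂y = -0.003162.
Flow direction (−∇h) has components (-0.003351 E, +0.003162 N).
Azimuth = atan2(E, N) = atan2(-0.003351, +0.003162) = 313.3° ≈ 313°.

313°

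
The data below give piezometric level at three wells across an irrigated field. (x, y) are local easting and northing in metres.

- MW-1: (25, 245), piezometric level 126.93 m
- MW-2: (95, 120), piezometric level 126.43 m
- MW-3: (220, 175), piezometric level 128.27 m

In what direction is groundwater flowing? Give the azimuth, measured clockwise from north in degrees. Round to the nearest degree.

With h = a·x + b·y + c and MW-1 as origin, the differences give:
  70·a + (-125)·b = -0.50
  195·a + (-70)·b = +1.34
Eliminate b (×(-70) and ×(-125), subtract): 19475·a = 202.500 → a = ∂h/∂x = +0.01040
Back-substitute: b = ∂h/∂y = +0.009823.
Flow direction (−∇h) has components (-0.01040 E, -0.009823 N).
Azimuth = atan2(E, N) = atan2(-0.01040, -0.009823) = 226.6° ≈ 227°.

227°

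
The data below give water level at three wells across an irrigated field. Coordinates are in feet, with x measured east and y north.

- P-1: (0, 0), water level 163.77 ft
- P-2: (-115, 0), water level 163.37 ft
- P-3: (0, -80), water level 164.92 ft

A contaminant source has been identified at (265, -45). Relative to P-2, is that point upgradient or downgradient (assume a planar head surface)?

upgradient

∂h/∂x = (163.37 − 163.77) / (-115 − 0) = +0.003478
∂h/∂y = (164.92 − 163.77) / (-80 − 0) = -0.01437
Head at (265, -45) = 163.77 + (+0.003478)·(265) + (-0.01437)·(-45) = 165.34 ft.
That is higher than the 163.37 ft at P-2, so the point is upgradient.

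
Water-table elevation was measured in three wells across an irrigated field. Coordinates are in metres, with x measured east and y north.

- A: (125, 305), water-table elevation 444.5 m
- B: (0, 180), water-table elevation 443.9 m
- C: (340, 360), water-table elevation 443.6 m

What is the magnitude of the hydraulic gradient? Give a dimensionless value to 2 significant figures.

Three-point gradient (reference A): Δ to B = (-125, -125, -0.6), Δ to C = (215, 55, -0.9).
∂h/∂x = -0.007275, ∂h/∂y = +0.01208 (det = 20000).
|∇h| = √(-0.007275² + 0.01208²) = 0.0141

0.014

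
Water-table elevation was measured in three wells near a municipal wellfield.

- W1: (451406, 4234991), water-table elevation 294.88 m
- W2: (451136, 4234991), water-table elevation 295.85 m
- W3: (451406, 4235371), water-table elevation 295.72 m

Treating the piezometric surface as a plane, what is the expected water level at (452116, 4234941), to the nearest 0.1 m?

∂h/∂x = (295.85 − 294.88) / (451136 − 451406) = -0.003593
∂h/∂y = (295.72 − 294.88) / (4235371 − 4234991) = +0.002211
h(452116, 4234941) = 294.88 + (-0.003593)·(710) + (+0.002211)·(-50) = 294.88 -2.551 -0.111 = 292.219 m.

292.2 m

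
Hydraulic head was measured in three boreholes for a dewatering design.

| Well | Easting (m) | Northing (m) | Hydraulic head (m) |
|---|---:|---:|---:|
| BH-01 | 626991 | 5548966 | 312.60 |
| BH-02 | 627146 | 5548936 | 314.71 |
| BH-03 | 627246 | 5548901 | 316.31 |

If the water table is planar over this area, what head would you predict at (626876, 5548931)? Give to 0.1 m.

With h = a·x + b·y + c and BH-01 as origin, the differences give:
  155·a + (-30)·b = +2.11
  255·a + (-65)·b = +3.71
Eliminate b (×(-65) and ×(-30), subtract): -2425·a = -25.850 → a = ∂h/∂x = +0.01066
Back-substitute: b = ∂h/∂y = -0.01526.
h(626876, 5548931) = 312.60 + (+0.01066)·(-115) + (-0.01526)·(-35) = 312.60 -1.226 +0.534 = 311.908 m.

311.9 m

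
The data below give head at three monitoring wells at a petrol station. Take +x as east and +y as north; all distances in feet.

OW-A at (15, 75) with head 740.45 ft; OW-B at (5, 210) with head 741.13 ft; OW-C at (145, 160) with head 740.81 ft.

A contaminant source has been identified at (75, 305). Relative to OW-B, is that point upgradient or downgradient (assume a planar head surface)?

With h = a·x + b·y + c and OW-A as origin, the differences give:
  (-10)·a + 135·b = +0.68
  130·a + 85·b = +0.36
Eliminate b (×85 and ×135, subtract): -18400·a = 9.200 → a = ∂h/∂x = -0.0005000
Back-substitute: b = ∂h/∂y = +0.005000.
Head at (75, 305) = 740.45 + (-0.0005000)·(60) + (+0.005000)·(230) = 741.57 ft.
That is higher than the 741.13 ft at OW-B, so the point is upgradient.

upgradient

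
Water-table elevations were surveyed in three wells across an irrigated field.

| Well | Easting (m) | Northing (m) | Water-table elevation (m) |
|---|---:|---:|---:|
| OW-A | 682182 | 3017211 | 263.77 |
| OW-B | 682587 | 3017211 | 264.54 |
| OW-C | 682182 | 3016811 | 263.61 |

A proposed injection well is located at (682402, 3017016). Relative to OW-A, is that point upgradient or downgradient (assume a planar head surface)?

∂h/∂x = (264.54 − 263.77) / (682587 − 682182) = +0.001901
∂h/∂y = (263.61 − 263.77) / (3016811 − 3017211) = +0.0004000
Head at (682402, 3017016) = 263.77 + (+0.001901)·(220) + (+0.0004000)·(-195) = 264.11 m.
That is higher than the 263.77 m at OW-A, so the point is upgradient.

upgradient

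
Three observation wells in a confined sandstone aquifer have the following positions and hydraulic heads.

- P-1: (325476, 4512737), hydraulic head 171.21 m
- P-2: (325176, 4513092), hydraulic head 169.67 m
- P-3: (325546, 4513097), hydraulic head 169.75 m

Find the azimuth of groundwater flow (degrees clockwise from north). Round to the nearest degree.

Three-point gradient (reference P-1): Δ to P-2 = (-300, 355, -1.54), Δ to P-3 = (70, 360, -1.46).
∂h/∂x = +0.0002717, ∂h/∂y = -0.004108 (det = -132850).
Flow direction (−∇h) has components (-0.0002717 E, +0.004108 N).
Azimuth = atan2(E, N) = atan2(-0.0002717, +0.004108) = 356.2° ≈ 356°.

356°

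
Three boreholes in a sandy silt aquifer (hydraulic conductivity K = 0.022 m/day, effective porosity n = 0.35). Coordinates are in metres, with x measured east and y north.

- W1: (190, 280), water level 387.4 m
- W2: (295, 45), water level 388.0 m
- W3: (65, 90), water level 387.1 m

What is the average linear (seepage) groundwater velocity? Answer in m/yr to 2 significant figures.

Taking W1 as reference: W2−W1 = (105, -235, +0.6); W3−W1 = (-125, -190, -0.3).
Determinant of the coordinate differences = 105·(-190) − (-125)·(-235) = -49325.
∂h/∂x = [(+0.6)·(-190) − (-0.3)·(-235)] / -49325 = +0.003740
∂h/∂y = [105·(-0.3) − (-125)·(+0.6)] / -49325 = -0.0008819
|∇h| = √(0.003740² + -0.0008819²) = 0.003843
Seepage velocity v = K·i/n = 0.022 × 0.003843 / 0.35 = 0.0002416 m/day = 0.08824 m/yr.

0.088 m/yr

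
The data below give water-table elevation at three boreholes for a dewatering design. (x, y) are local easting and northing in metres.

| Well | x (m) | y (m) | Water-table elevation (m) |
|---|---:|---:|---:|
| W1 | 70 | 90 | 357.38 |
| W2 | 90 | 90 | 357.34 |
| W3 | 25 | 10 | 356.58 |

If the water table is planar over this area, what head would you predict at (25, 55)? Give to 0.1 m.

357.1 m

Taking W1 as reference: W2−W1 = (20, 0, -0.04); W3−W1 = (-45, -80, -0.80).
Determinant of the coordinate differences = 20·(-80) − (-45)·0 = -1600.
∂h/∂x = [(-0.04)·(-80) − (-0.80)·0] / -1600 = -0.002000
∂h/∂y = [20·(-0.80) − (-45)·(-0.04)] / -1600 = +0.01113
h(25, 55) = 357.38 + (-0.002000)·(-45) + (+0.01113)·(-35) = 357.38 +0.090 -0.389 = 357.081 m.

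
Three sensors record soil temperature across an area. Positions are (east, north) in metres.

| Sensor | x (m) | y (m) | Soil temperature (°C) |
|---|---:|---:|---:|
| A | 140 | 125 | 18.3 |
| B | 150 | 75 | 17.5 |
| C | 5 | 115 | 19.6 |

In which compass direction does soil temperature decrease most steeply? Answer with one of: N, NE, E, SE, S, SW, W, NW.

SE

With T = a·x + b·y + c and A as origin, the differences give:
  10·a + (-50)·b = -0.8
  (-135)·a + (-10)·b = +1.3
Eliminate b (×(-10) and ×(-50), subtract): -6850·a = 73.00 → a = ∂T/∂x = -0.01066
Back-substitute: b = ∂T/∂y = +0.01387.
Steepest decrease is along −∇f = (+0.01066 E, -0.01387 N) → southeast.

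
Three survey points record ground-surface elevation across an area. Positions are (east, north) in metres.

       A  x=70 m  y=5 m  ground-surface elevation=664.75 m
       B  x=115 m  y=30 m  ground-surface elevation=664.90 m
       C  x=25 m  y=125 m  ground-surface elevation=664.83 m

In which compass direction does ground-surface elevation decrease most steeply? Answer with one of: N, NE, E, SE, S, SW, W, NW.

Taking A as reference: B−A = (45, 25, +0.15); C−A = (-45, 120, +0.08).
Determinant of the coordinate differences = 45·120 − (-45)·25 = 6525.
∂z/∂x = [(+0.15)·120 − (+0.08)·25] / 6525 = +0.002452
∂z/∂y = [45·(+0.08) − (-45)·(+0.15)] / 6525 = +0.001586
Steepest decrease is along −∇f = (-0.002452 E, -0.001586 N) → southwest.

SW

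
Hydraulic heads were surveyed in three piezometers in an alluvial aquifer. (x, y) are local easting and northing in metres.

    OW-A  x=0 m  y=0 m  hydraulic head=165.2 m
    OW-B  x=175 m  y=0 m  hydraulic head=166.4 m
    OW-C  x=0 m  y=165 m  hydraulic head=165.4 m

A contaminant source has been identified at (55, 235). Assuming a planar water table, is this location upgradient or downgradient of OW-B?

downgradient

∂h/∂x = (166.4 − 165.2) / (175 − 0) = +0.006857
∂h/∂y = (165.4 − 165.2) / (165 − 0) = +0.001212
Head at (55, 235) = 165.2 + (+0.006857)·(55) + (+0.001212)·(235) = 165.86 m.
That is lower than the 166.4 m at OW-B, so the point is downgradient.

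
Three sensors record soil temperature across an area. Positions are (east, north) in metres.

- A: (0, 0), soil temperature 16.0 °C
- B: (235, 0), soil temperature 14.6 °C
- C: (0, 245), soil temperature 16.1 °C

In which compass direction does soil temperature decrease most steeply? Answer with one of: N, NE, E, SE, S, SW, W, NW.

∂T/∂x = (14.6 − 16.0) / (235 − 0) = -0.005957
∂T/∂y = (16.1 − 16.0) / (245 − 0) = +0.0004082
Steepest decrease is along −∇f = (+0.005957 E, -0.0004082 N) → east.

E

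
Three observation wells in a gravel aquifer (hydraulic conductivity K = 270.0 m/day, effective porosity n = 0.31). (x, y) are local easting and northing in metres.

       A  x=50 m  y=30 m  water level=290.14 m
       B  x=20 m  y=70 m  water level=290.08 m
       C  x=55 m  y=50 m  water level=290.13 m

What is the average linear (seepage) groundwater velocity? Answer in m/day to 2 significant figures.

1.1 m/day

With h = a·x + b·y + c and A as origin, the differences give:
  (-30)·a + 40·b = -0.06
  5·a + 20·b = -0.01
Eliminate b (×20 and ×40, subtract): -800·a = -0.800 → a = ∂h/∂x = +0.001000
Back-substitute: b = ∂h/∂y = -0.0007500.
|∇h| = √(0.001000² + -0.0007500²) = 0.00125
Seepage velocity v = K·i/n = 270.0 × 0.00125 / 0.31 = 1.089 m/day.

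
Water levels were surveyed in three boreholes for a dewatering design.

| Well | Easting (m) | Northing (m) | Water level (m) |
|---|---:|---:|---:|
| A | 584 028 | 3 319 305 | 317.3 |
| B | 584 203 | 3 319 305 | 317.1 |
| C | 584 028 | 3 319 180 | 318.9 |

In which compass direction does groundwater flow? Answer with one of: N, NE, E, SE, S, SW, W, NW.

∂h/∂x = (317.1 − 317.3) / (584203 − 584028) = -0.001143
∂h/∂y = (318.9 − 317.3) / (3319180 − 3319305) = -0.01280
Flow = −∇h = (+0.001143 east, +0.01280 north), which points north.

N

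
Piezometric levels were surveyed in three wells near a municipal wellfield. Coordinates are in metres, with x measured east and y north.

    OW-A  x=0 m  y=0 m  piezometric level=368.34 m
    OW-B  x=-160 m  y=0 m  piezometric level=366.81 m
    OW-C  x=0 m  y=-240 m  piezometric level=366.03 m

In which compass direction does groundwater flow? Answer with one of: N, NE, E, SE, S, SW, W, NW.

SW

∂h/∂x = (366.81 − 368.34) / (-160 − 0) = +0.009562
∂h/∂y = (366.03 − 368.34) / (-240 − 0) = +0.009625
Flow = −∇h = (-0.009562 east, -0.009625 north), which points southwest.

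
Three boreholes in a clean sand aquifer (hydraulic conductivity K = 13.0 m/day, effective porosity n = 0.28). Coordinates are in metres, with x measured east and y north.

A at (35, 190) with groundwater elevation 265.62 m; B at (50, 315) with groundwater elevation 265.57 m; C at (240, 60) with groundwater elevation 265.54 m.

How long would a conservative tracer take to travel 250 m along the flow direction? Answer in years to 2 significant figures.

22 years

With h = a·x + b·y + c and A as origin, the differences give:
  15·a + 125·b = -0.05
  205·a + (-130)·b = -0.08
Eliminate b (×(-130) and ×125, subtract): -27575·a = 16.500 → a = ∂h/∂x = -0.0005984
Back-substitute: b = ∂h/∂y = -0.0003282.
|∇h| = √(-0.0005984² + -0.0003282²) = 0.0006825
Seepage velocity v = K·i/n = 13.0 × 0.0006825 / 0.28 = 0.03169 m/day.
t = 250 / 0.03169 = 7889 days = 21.6 years.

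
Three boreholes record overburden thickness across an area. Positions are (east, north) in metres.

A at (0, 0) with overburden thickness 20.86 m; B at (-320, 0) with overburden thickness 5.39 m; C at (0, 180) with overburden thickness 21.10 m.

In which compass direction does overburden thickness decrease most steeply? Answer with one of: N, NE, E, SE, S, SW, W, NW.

∂d/∂x = (5.39 − 20.86) / (-320 − 0) = +0.04834
∂d/∂y = (21.10 − 20.86) / (180 − 0) = +0.001333
Steepest decrease is along −∇f = (-0.04834 E, -0.001333 N) → west.

W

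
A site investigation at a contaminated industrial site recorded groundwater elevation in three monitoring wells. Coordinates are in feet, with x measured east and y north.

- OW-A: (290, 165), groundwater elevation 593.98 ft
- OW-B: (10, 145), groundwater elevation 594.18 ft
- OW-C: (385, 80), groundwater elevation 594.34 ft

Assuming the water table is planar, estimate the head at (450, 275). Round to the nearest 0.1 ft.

593.4 ft

Differences from OW-A: to OW-B (Δx, Δy, Δh) = (-280, -20, +0.20); to OW-C = (95, -85, +0.36).
Solve a·Δx + b·Δy = Δh: det = (-280)·(-85) − 95·(-20) = 25700.
∂h/∂x = [(+0.20)·(-85) − (+0.36)·(-20)] / 25700 = -0.0003813
∂h/∂y = [(-280)·(+0.36) − 95·(+0.20)] / 25700 = -0.004661
h(450, 275) = 593.98 + (-0.0003813)·(160) + (-0.004661)·(110) = 593.98 -0.061 -0.513 = 593.406 ft.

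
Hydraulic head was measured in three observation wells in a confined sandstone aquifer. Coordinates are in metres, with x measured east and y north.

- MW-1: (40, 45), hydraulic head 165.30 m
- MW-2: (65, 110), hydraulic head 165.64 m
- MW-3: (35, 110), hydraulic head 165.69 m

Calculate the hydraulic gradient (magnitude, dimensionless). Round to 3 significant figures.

With h = a·x + b·y + c and MW-1 as origin, the differences give:
  25·a + 65·b = +0.34
  (-5)·a + 65·b = +0.39
Eliminate b (×65 and ×65, subtract): 1950·a = -3.250 → a = ∂h/∂x = -0.001667
Back-substitute: b = ∂h/∂y = +0.005872.
|∇h| = √(-0.001667² + 0.005872²) = 0.006104

0.00610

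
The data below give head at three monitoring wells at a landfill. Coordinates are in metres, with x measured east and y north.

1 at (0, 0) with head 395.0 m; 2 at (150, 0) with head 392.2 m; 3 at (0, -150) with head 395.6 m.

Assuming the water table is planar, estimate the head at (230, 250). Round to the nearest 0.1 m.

∂h/∂x = (392.2 − 395.0) / (150 − 0) = -0.01867
∂h/∂y = (395.6 − 395.0) / (-150 − 0) = -0.004000
h(230, 250) = 395.0 + (-0.01867)·(230) + (-0.004000)·(250) = 395.0 -4.293 -1.000 = 389.707 m.

389.7 m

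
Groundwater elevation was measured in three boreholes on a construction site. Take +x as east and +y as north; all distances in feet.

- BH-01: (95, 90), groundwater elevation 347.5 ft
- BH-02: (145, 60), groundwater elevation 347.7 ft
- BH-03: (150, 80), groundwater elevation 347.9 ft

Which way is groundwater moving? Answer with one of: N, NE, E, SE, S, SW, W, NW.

Taking BH-01 as reference: BH-02−BH-01 = (50, -30, +0.2); BH-03−BH-01 = (55, -10, +0.4).
Determinant of the coordinate differences = 50·(-10) − 55·(-30) = 1150.
∂h/∂x = [(+0.2)·(-10) − (+0.4)·(-30)] / 1150 = +0.008696
∂h/∂y = [50·(+0.4) − 55·(+0.2)] / 1150 = +0.007826
Flow = −∇h = (-0.008696 east, -0.007826 north), which points southwest.

SW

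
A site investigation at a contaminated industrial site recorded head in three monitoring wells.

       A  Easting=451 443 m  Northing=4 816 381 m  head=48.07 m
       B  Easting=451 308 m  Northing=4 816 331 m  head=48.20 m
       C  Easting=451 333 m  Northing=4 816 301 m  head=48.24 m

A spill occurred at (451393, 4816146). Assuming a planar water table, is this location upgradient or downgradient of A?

Three-point gradient (reference A): Δ to B = (-135, -50, +0.13), Δ to C = (-110, -80, +0.17).
∂h/∂x = -0.0003585, ∂h/∂y = -0.001632 (det = 5300).
Head at (451393, 4816146) = 48.07 + (-0.0003585)·(-50) + (-0.001632)·(-235) = 48.47 m.
That is higher than the 48.07 m at A, so the point is upgradient.

upgradient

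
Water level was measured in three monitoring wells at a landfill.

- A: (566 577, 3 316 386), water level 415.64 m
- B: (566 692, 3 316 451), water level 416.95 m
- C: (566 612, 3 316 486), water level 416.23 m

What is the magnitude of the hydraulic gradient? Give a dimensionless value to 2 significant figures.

Taking A as reference: B−A = (115, 65, +1.31); C−A = (35, 100, +0.59).
Solve a·Δx + b·Δy = Δh: det = 115·100 − 35·65 = 9225.
∂h/∂x = [(+1.31)·100 − (+0.59)·65] / 9225 = +0.01004
∂h/∂y = [115·(+0.59) − 35·(+1.31)] / 9225 = +0.002385
|∇h| = √(0.01004² + 0.002385²) = 0.01032

0.010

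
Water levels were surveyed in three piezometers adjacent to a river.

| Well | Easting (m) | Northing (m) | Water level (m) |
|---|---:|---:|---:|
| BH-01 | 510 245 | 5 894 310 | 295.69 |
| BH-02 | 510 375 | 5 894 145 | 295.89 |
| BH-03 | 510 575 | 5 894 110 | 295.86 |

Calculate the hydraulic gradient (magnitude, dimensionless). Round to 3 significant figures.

0.00160

With h = a·x + b·y + c and BH-01 as origin, the differences give:
  130·a + (-165)·b = +0.20
  330·a + (-200)·b = +0.17
Eliminate b (×(-200) and ×(-165), subtract): 28450·a = -11.950 → a = ∂h/∂x = -0.0004200
Back-substitute: b = ∂h/∂y = -0.001543.
|∇h| = √(-0.0004200² + -0.001543²) = 0.001599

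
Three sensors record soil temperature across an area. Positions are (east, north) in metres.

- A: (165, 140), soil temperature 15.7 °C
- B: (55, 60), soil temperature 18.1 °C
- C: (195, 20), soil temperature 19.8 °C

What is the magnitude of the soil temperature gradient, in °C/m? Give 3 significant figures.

0.0336 °C/m

With T = a·x + b·y + c and A as origin, the differences give:
  (-110)·a + (-80)·b = +2.4
  30·a + (-120)·b = +4.1
Eliminate b (×(-120) and ×(-80), subtract): 15600·a = 40.00 → a = ∂T/∂x = +0.002564
Back-substitute: b = ∂T/∂y = -0.03353.
|∇f| = √(0.002564² + -0.03353²) = 0.03363 °C/m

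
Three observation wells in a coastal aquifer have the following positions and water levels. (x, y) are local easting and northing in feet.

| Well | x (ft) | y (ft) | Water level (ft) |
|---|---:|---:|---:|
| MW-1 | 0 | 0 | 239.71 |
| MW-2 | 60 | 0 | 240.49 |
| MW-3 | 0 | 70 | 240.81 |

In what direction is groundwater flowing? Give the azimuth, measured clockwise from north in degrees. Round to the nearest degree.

∂h/∂x = (240.49 − 239.71) / (60 − 0) = +0.01300
∂h/∂y = (240.81 − 239.71) / (70 − 0) = +0.01571
Flow direction (−∇h) has components (-0.01300 E, -0.01571 N).
Azimuth = atan2(E, N) = atan2(-0.01300, -0.01571) = 219.6° ≈ 220°.

220°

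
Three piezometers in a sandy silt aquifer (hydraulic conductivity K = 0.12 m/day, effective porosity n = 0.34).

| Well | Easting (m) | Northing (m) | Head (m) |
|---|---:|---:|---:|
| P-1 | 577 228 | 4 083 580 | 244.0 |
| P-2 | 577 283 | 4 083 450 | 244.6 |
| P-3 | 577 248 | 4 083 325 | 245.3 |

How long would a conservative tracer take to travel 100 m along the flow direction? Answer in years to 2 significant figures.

140 years

With h = a·x + b·y + c and P-1 as origin, the differences give:
  55·a + (-130)·b = +0.6
  20·a + (-255)·b = +1.3
Eliminate b (×(-255) and ×(-130), subtract): -11425·a = 16.00 → a = ∂h/∂x = -0.001400
Back-substitute: b = ∂h/∂y = -0.005208.
|∇h| = √(-0.001400² + -0.005208²) = 0.005393
Seepage velocity v = K·i/n = 0.12 × 0.005393 / 0.34 = 0.001903 m/day.
t = 100 / 0.001903 = 5.255e+04 days = 144 years.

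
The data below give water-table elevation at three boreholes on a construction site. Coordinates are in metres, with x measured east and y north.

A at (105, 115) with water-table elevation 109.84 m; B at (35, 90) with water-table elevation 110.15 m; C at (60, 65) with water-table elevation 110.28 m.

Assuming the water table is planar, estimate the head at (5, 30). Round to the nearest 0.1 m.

Differences from A: to B (Δx, Δy, Δh) = (-70, -25, +0.31); to C = (-45, -50, +0.44).
Solve a·Δx + b·Δy = Δh: det = (-70)·(-50) − (-45)·(-25) = 2375.
∂h/∂x = [(+0.31)·(-50) − (+0.44)·(-25)] / 2375 = -0.001895
∂h/∂y = [(-70)·(+0.44) − (-45)·(+0.31)] / 2375 = -0.007095
h(5, 30) = 109.84 + (-0.001895)·(-100) + (-0.007095)·(-85) = 109.84 +0.189 +0.603 = 110.633 m.

110.6 m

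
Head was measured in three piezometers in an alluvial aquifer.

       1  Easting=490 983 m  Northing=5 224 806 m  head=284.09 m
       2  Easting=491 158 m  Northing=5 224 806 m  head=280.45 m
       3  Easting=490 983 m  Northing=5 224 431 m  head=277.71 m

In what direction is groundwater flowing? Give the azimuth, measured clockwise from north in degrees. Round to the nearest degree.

129°

∂h/∂x = (280.45 − 284.09) / (491158 − 490983) = -0.02080
∂h/∂y = (277.71 − 284.09) / (5224431 − 5224806) = +0.01701
Flow direction (−∇h) has components (+0.02080 E, -0.01701 N).
Azimuth = atan2(E, N) = atan2(+0.02080, -0.01701) = 129.3° ≈ 129°.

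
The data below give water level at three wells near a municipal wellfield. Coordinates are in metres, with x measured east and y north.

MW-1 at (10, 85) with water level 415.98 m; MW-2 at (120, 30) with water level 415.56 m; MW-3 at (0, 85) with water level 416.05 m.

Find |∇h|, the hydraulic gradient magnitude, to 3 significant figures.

Differences from MW-1: to MW-2 (Δx, Δy, Δh) = (110, -55, -0.42); to MW-3 = (-10, 0, +0.07).
Determinant of the coordinate differences = 110·0 − (-10)·(-55) = -550.
∂h/∂x = [(-0.42)·0 − (+0.07)·(-55)] / -550 = -0.007000
∂h/∂y = [110·(+0.07) − (-10)·(-0.42)] / -550 = -0.006364
|∇h| = √(-0.007000² + -0.006364²) = 0.00946

0.00946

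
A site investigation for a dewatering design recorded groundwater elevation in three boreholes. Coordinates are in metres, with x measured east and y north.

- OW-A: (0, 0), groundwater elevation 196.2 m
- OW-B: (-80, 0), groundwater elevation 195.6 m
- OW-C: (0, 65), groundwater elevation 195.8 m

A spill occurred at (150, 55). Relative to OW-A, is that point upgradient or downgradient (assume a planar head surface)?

∂h/∂x = (195.6 − 196.2) / (-80 − 0) = +0.007500
∂h/∂y = (195.8 − 196.2) / (65 − 0) = -0.006154
Head at (150, 55) = 196.2 + (+0.007500)·(150) + (-0.006154)·(55) = 196.99 m.
That is higher than the 196.2 m at OW-A, so the point is upgradient.

upgradient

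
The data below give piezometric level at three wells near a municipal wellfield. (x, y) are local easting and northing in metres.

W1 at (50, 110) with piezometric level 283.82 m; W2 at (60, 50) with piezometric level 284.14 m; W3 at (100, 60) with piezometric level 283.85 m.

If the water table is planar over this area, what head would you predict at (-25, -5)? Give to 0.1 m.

285.0 m

Taking W1 as reference: W2−W1 = (10, -60, +0.32); W3−W1 = (50, -50, +0.03).
Determinant of the coordinate differences = 10·(-50) − 50·(-60) = 2500.
∂h/∂x = [(+0.32)·(-50) − (+0.03)·(-60)] / 2500 = -0.005680
∂h/∂y = [10·(+0.03) − 50·(+0.32)] / 2500 = -0.006280
h(-25, -5) = 283.82 + (-0.005680)·(-75) + (-0.006280)·(-115) = 283.82 +0.426 +0.722 = 284.968 m.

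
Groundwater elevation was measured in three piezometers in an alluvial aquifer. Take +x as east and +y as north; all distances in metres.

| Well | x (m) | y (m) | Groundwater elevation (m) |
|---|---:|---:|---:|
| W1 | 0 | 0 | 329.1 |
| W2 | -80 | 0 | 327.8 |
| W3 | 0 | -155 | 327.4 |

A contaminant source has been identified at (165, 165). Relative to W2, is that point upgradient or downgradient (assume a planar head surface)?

upgradient

∂h/∂x = (327.8 − 329.1) / (-80 − 0) = +0.01625
∂h/∂y = (327.4 − 329.1) / (-155 − 0) = +0.01097
Head at (165, 165) = 329.1 + (+0.01625)·(165) + (+0.01097)·(165) = 333.59 m.
That is higher than the 327.8 m at W2, so the point is upgradient.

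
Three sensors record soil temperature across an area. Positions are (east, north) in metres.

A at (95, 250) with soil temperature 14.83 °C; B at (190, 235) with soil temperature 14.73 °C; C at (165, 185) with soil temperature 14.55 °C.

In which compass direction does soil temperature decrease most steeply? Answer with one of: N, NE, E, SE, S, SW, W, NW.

S

With T = a·x + b·y + c and A as origin, the differences give:
  95·a + (-15)·b = -0.10
  70·a + (-65)·b = -0.28
Eliminate b (×(-65) and ×(-15), subtract): -5125·a = 2.300 → a = ∂T/∂x = -0.0004488
Back-substitute: b = ∂T/∂y = +0.003824.
Steepest decrease is along −∇f = (+0.0004488 E, -0.003824 N) → south.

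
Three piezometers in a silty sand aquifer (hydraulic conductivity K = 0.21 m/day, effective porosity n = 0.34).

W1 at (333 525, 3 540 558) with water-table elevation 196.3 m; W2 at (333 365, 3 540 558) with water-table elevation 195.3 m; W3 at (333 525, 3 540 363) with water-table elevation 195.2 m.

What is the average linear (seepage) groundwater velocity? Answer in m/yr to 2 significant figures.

∂h/∂x = (195.3 − 196.3) / (333365 − 333525) = +0.006250
∂h/∂y = (195.2 − 196.3) / (3540363 − 3540558) = +0.005641
|∇h| = √(0.006250² + 0.005641²) = 0.008419
Seepage velocity v = K·i/n = 0.21 × 0.008419 / 0.34 = 0.0052 m/day = 1.899 m/yr.

1.9 m/yr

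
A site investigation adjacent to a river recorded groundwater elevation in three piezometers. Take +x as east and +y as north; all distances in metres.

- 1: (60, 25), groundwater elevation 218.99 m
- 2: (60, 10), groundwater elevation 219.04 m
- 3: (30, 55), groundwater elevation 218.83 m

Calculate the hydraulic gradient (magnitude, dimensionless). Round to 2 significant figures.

Taking 1 as reference: 2−1 = (0, -15, +0.05); 3−1 = (-30, 30, -0.16).
Solve a·Δx + b·Δy = Δh: det = 0·30 − (-30)·(-15) = -450.
∂h/∂x = [(+0.05)·30 − (-0.16)·(-15)] / -450 = +0.002000
∂h/∂y = [0·(-0.16) − (-30)·(+0.05)] / -450 = -0.003333
|∇h| = √(0.002000² + -0.003333²) = 0.003887

0.0039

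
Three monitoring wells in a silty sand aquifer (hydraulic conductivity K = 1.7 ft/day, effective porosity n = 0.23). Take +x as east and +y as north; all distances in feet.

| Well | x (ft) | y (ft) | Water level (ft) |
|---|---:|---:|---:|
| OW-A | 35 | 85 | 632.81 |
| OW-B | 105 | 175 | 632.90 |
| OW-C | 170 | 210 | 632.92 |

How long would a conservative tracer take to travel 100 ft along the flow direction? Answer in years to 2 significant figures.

Differences from OW-A: to OW-B (Δx, Δy, Δh) = (70, 90, +0.09); to OW-C = (135, 125, +0.11).
Determinant of the coordinate differences = 70·125 − 135·90 = -3400.
∂h/∂x = [(+0.09)·125 − (+0.11)·90] / -3400 = -0.0003971
∂h/∂y = [70·(+0.11) − 135·(+0.09)] / -3400 = +0.001309
|∇h| = √(-0.0003971² + 0.001309²) = 0.001368
Seepage velocity v = K·i/n = 1.7 × 0.001368 / 0.23 = 0.01011 ft/day.
t = 100 / 0.01011 = 9891 days = 27.1 years.

27 years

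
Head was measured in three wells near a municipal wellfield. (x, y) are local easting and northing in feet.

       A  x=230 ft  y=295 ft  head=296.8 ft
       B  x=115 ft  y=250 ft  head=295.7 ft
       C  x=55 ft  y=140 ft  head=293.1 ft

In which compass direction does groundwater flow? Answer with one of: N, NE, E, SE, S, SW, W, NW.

S

Taking A as reference: B−A = (-115, -45, -1.1); C−A = (-175, -155, -3.7).
Solve a·Δx + b·Δy = Δh: det = (-115)·(-155) − (-175)·(-45) = 9950.
∂h/∂x = [(-1.1)·(-155) − (-3.7)·(-45)] / 9950 = +0.0004020
∂h/∂y = [(-115)·(-3.7) − (-175)·(-1.1)] / 9950 = +0.02342
Flow = −∇h = (-0.0004020 east, -0.02342 north), which points south.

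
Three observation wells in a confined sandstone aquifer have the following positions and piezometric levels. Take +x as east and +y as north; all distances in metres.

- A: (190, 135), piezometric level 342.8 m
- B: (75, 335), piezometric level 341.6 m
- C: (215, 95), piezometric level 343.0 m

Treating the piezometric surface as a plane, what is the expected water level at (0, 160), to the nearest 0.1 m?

Taking A as reference: B−A = (-115, 200, -1.2); C−A = (25, -40, +0.2).
Solve a·Δx + b·Δy = Δh: det = (-115)·(-40) − 25·200 = -400.
∂h/∂x = [(-1.2)·(-40) − (+0.2)·200] / -400 = -0.02000
∂h/∂y = [(-115)·(+0.2) − 25·(-1.2)] / -400 = -0.01750
h(0, 160) = 342.8 + (-0.02000)·(-190) + (-0.01750)·(25) = 342.8 +3.800 -0.438 = 346.163 m.

346.2 m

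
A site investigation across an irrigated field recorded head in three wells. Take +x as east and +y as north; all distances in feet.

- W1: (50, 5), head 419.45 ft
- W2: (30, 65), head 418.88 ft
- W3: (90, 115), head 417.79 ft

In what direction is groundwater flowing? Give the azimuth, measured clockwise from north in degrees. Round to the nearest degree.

Differences from W1: to W2 (Δx, Δy, Δh) = (-20, 60, -0.57); to W3 = (40, 110, -1.66).
Solve a·Δx + b·Δy = Δh: det = (-20)·110 − 40·60 = -4600.
∂h/∂x = [(-0.57)·110 − (-1.66)·60] / -4600 = -0.008022
∂h/∂y = [(-20)·(-1.66) − 40·(-0.57)] / -4600 = -0.01217
Flow direction (−∇h) has components (+0.008022 E, +0.01217 N).
Azimuth = atan2(E, N) = atan2(+0.008022, +0.01217) = 33.4° ≈ 033°.

033°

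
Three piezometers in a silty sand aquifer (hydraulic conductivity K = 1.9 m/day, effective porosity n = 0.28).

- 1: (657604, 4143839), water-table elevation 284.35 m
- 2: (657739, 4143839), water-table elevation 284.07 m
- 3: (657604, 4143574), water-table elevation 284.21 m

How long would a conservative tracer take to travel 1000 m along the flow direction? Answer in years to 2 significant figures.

190 years

∂h/∂x = (284.07 − 284.35) / (657739 − 657604) = -0.002074
∂h/∂y = (284.21 − 284.35) / (4143574 − 4143839) = +0.0005283
|∇h| = √(-0.002074² + 0.0005283²) = 0.00214
Seepage velocity v = K·i/n = 1.9 × 0.00214 / 0.28 = 0.01452 m/day.
t = 1000 / 0.01452 = 6.887e+04 days = 189 years.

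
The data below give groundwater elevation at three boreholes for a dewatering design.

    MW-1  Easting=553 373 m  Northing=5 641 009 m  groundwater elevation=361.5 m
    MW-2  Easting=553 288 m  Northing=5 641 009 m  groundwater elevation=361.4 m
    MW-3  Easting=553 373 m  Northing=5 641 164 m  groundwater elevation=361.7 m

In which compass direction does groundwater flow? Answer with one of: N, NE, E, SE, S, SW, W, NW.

SW

∂h/∂x = (361.4 − 361.5) / (553288 − 553373) = +0.001176
∂h/∂y = (361.7 − 361.5) / (5641164 − 5641009) = +0.001290
Flow = −∇h = (-0.001176 east, -0.001290 north), which points southwest.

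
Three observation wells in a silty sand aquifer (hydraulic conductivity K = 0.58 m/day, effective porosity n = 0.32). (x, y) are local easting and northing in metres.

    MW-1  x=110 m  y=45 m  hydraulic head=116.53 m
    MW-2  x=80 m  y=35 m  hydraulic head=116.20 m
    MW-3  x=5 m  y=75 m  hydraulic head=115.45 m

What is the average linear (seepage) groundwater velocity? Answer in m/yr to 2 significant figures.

Three-point gradient (reference MW-1): Δ to MW-2 = (-30, -10, -0.33), Δ to MW-3 = (-105, 30, -1.08).
∂h/∂x = +0.01062, ∂h/∂y = +0.001154 (det = -1950).
|∇h| = √(0.01062² + 0.001154²) = 0.01068
Seepage velocity v = K·i/n = 0.58 × 0.01068 / 0.32 = 0.01936 m/day = 7.071 m/yr.

7.1 m/yr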